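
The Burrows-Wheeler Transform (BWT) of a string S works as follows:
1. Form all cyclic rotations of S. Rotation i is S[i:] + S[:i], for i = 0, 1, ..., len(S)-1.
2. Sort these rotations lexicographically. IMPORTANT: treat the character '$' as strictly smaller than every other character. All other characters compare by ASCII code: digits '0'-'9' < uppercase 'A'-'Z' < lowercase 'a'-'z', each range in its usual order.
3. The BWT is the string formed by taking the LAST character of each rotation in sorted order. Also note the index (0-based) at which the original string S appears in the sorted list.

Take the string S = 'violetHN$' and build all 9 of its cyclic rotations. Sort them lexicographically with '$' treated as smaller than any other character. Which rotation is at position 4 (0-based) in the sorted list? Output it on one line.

All 9 rotations (rotation i = S[i:]+S[:i]):
  rot[0] = violetHN$
  rot[1] = ioletHN$v
  rot[2] = oletHN$vi
  rot[3] = letHN$vio
  rot[4] = etHN$viol
  rot[5] = tHN$viole
  rot[6] = HN$violet
  rot[7] = N$violetH
  rot[8] = $violetHN
Sorted (with $ < everything):
  sorted[0] = $violetHN
  sorted[1] = HN$violet
  sorted[2] = N$violetH
  sorted[3] = etHN$viol
  sorted[4] = ioletHN$v
  sorted[5] = letHN$vio
  sorted[6] = oletHN$vi
  sorted[7] = tHN$viole
  sorted[8] = violetHN$
sorted[4] = ioletHN$v

Answer: ioletHN$v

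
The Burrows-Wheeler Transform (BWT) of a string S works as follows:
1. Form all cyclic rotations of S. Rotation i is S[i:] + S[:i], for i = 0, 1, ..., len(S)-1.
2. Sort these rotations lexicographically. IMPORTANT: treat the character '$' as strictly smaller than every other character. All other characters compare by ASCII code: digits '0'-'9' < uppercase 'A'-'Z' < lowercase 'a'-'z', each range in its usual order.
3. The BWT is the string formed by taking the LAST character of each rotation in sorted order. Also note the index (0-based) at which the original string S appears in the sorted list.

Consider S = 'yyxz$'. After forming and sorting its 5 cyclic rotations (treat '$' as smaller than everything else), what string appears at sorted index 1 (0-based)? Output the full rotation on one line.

All 5 rotations (rotation i = S[i:]+S[:i]):
  rot[0] = yyxz$
  rot[1] = yxz$y
  rot[2] = xz$yy
  rot[3] = z$yyx
  rot[4] = $yyxz
Sorted (with $ < everything):
  sorted[0] = $yyxz
  sorted[1] = xz$yy
  sorted[2] = yxz$y
  sorted[3] = yyxz$
  sorted[4] = z$yyx
sorted[1] = xz$yy

Answer: xz$yy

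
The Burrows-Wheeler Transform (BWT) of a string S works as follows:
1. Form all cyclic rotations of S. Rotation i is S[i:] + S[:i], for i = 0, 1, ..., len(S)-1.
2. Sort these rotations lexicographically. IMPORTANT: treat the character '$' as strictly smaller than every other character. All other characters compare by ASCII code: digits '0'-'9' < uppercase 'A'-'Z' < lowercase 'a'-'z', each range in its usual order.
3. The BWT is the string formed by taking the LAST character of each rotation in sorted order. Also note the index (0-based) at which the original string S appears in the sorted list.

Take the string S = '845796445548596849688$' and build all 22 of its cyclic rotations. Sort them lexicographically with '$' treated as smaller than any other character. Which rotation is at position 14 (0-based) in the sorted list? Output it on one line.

All 22 rotations (rotation i = S[i:]+S[:i]):
  rot[0] = 845796445548596849688$
  rot[1] = 45796445548596849688$8
  rot[2] = 5796445548596849688$84
  rot[3] = 796445548596849688$845
  rot[4] = 96445548596849688$8457
  rot[5] = 6445548596849688$84579
  rot[6] = 445548596849688$845796
  rot[7] = 45548596849688$8457964
  rot[8] = 5548596849688$84579644
  rot[9] = 548596849688$845796445
  rot[10] = 48596849688$8457964455
  rot[11] = 8596849688$84579644554
  rot[12] = 596849688$845796445548
  rot[13] = 96849688$8457964455485
  rot[14] = 6849688$84579644554859
  rot[15] = 849688$845796445548596
  rot[16] = 49688$8457964455485968
  rot[17] = 9688$84579644554859684
  rot[18] = 688$845796445548596849
  rot[19] = 88$8457964455485968496
  rot[20] = 8$84579644554859684968
  rot[21] = $845796445548596849688
Sorted (with $ < everything):
  sorted[0] = $845796445548596849688
  sorted[1] = 445548596849688$845796
  sorted[2] = 45548596849688$8457964
  sorted[3] = 45796445548596849688$8
  sorted[4] = 48596849688$8457964455
  sorted[5] = 49688$8457964455485968
  sorted[6] = 548596849688$845796445
  sorted[7] = 5548596849688$84579644
  sorted[8] = 5796445548596849688$84
  sorted[9] = 596849688$845796445548
  sorted[10] = 6445548596849688$84579
  sorted[11] = 6849688$84579644554859
  sorted[12] = 688$845796445548596849
  sorted[13] = 796445548596849688$845
  sorted[14] = 8$84579644554859684968
  sorted[15] = 845796445548596849688$
  sorted[16] = 849688$845796445548596
  sorted[17] = 8596849688$84579644554
  sorted[18] = 88$8457964455485968496
  sorted[19] = 96445548596849688$8457
  sorted[20] = 96849688$8457964455485
  sorted[21] = 9688$84579644554859684
sorted[14] = 8$84579644554859684968

Answer: 8$84579644554859684968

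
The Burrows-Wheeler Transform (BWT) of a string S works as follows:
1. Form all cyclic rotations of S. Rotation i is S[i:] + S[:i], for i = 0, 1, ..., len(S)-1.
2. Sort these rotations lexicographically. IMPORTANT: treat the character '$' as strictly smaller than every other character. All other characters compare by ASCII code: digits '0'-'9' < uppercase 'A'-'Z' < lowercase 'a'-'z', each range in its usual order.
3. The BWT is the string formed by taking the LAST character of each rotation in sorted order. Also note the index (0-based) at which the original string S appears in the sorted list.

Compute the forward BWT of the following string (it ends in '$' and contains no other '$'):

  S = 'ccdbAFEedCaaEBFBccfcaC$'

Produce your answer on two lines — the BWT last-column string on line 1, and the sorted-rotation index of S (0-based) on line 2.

Answer: CbEFadaFBAcaCdf$BccecEc
15

Derivation:
All 23 rotations (rotation i = S[i:]+S[:i]):
  rot[0] = ccdbAFEedCaaEBFBccfcaC$
  rot[1] = cdbAFEedCaaEBFBccfcaC$c
  rot[2] = dbAFEedCaaEBFBccfcaC$cc
  rot[3] = bAFEedCaaEBFBccfcaC$ccd
  rot[4] = AFEedCaaEBFBccfcaC$ccdb
  rot[5] = FEedCaaEBFBccfcaC$ccdbA
  rot[6] = EedCaaEBFBccfcaC$ccdbAF
  rot[7] = edCaaEBFBccfcaC$ccdbAFE
  rot[8] = dCaaEBFBccfcaC$ccdbAFEe
  rot[9] = CaaEBFBccfcaC$ccdbAFEed
  rot[10] = aaEBFBccfcaC$ccdbAFEedC
  rot[11] = aEBFBccfcaC$ccdbAFEedCa
  rot[12] = EBFBccfcaC$ccdbAFEedCaa
  rot[13] = BFBccfcaC$ccdbAFEedCaaE
  rot[14] = FBccfcaC$ccdbAFEedCaaEB
  rot[15] = BccfcaC$ccdbAFEedCaaEBF
  rot[16] = ccfcaC$ccdbAFEedCaaEBFB
  rot[17] = cfcaC$ccdbAFEedCaaEBFBc
  rot[18] = fcaC$ccdbAFEedCaaEBFBcc
  rot[19] = caC$ccdbAFEedCaaEBFBccf
  rot[20] = aC$ccdbAFEedCaaEBFBccfc
  rot[21] = C$ccdbAFEedCaaEBFBccfca
  rot[22] = $ccdbAFEedCaaEBFBccfcaC
Sorted (with $ < everything):
  sorted[0] = $ccdbAFEedCaaEBFBccfcaC  (last char: 'C')
  sorted[1] = AFEedCaaEBFBccfcaC$ccdb  (last char: 'b')
  sorted[2] = BFBccfcaC$ccdbAFEedCaaE  (last char: 'E')
  sorted[3] = BccfcaC$ccdbAFEedCaaEBF  (last char: 'F')
  sorted[4] = C$ccdbAFEedCaaEBFBccfca  (last char: 'a')
  sorted[5] = CaaEBFBccfcaC$ccdbAFEed  (last char: 'd')
  sorted[6] = EBFBccfcaC$ccdbAFEedCaa  (last char: 'a')
  sorted[7] = EedCaaEBFBccfcaC$ccdbAF  (last char: 'F')
  sorted[8] = FBccfcaC$ccdbAFEedCaaEB  (last char: 'B')
  sorted[9] = FEedCaaEBFBccfcaC$ccdbA  (last char: 'A')
  sorted[10] = aC$ccdbAFEedCaaEBFBccfc  (last char: 'c')
  sorted[11] = aEBFBccfcaC$ccdbAFEedCa  (last char: 'a')
  sorted[12] = aaEBFBccfcaC$ccdbAFEedC  (last char: 'C')
  sorted[13] = bAFEedCaaEBFBccfcaC$ccd  (last char: 'd')
  sorted[14] = caC$ccdbAFEedCaaEBFBccf  (last char: 'f')
  sorted[15] = ccdbAFEedCaaEBFBccfcaC$  (last char: '$')
  sorted[16] = ccfcaC$ccdbAFEedCaaEBFB  (last char: 'B')
  sorted[17] = cdbAFEedCaaEBFBccfcaC$c  (last char: 'c')
  sorted[18] = cfcaC$ccdbAFEedCaaEBFBc  (last char: 'c')
  sorted[19] = dCaaEBFBccfcaC$ccdbAFEe  (last char: 'e')
  sorted[20] = dbAFEedCaaEBFBccfcaC$cc  (last char: 'c')
  sorted[21] = edCaaEBFBccfcaC$ccdbAFE  (last char: 'E')
  sorted[22] = fcaC$ccdbAFEedCaaEBFBcc  (last char: 'c')
Last column: CbEFadaFBAcaCdf$BccecEc
Original string S is at sorted index 15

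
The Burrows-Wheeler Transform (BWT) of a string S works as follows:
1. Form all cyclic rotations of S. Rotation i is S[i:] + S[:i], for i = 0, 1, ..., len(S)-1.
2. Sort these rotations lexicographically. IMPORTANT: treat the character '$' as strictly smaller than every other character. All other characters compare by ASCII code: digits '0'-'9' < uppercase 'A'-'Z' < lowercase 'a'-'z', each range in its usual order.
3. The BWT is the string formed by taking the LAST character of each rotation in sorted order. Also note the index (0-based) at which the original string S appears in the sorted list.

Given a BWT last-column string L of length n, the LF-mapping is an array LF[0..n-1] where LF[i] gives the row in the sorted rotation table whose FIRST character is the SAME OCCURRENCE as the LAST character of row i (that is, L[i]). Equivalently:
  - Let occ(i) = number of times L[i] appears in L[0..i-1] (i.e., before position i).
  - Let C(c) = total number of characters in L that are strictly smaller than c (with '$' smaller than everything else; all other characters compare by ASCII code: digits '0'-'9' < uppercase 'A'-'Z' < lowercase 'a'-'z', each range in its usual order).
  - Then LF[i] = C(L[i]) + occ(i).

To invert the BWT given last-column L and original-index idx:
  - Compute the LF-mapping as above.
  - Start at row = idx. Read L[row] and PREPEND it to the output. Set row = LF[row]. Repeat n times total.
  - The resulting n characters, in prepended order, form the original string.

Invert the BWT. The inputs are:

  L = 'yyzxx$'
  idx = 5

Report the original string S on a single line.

Answer: zxyxy$

Derivation:
LF mapping: 3 4 5 1 2 0
Walk LF starting at row 5, prepending L[row]:
  step 1: row=5, L[5]='$', prepend. Next row=LF[5]=0
  step 2: row=0, L[0]='y', prepend. Next row=LF[0]=3
  step 3: row=3, L[3]='x', prepend. Next row=LF[3]=1
  step 4: row=1, L[1]='y', prepend. Next row=LF[1]=4
  step 5: row=4, L[4]='x', prepend. Next row=LF[4]=2
  step 6: row=2, L[2]='z', prepend. Next row=LF[2]=5
Reversed output: zxyxy$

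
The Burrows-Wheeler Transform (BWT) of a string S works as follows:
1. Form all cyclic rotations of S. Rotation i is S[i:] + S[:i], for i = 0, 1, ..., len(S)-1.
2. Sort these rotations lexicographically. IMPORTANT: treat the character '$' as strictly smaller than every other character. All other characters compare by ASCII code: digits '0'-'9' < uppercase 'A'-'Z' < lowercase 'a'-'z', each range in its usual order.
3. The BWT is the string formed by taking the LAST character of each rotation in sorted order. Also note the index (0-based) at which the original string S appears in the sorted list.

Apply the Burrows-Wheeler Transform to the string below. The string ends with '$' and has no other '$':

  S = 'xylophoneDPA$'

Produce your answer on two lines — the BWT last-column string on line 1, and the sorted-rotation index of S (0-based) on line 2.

Answer: APeDnpyohlo$x
11

Derivation:
All 13 rotations (rotation i = S[i:]+S[:i]):
  rot[0] = xylophoneDPA$
  rot[1] = ylophoneDPA$x
  rot[2] = lophoneDPA$xy
  rot[3] = ophoneDPA$xyl
  rot[4] = phoneDPA$xylo
  rot[5] = honeDPA$xylop
  rot[6] = oneDPA$xyloph
  rot[7] = neDPA$xylopho
  rot[8] = eDPA$xylophon
  rot[9] = DPA$xylophone
  rot[10] = PA$xylophoneD
  rot[11] = A$xylophoneDP
  rot[12] = $xylophoneDPA
Sorted (with $ < everything):
  sorted[0] = $xylophoneDPA  (last char: 'A')
  sorted[1] = A$xylophoneDP  (last char: 'P')
  sorted[2] = DPA$xylophone  (last char: 'e')
  sorted[3] = PA$xylophoneD  (last char: 'D')
  sorted[4] = eDPA$xylophon  (last char: 'n')
  sorted[5] = honeDPA$xylop  (last char: 'p')
  sorted[6] = lophoneDPA$xy  (last char: 'y')
  sorted[7] = neDPA$xylopho  (last char: 'o')
  sorted[8] = oneDPA$xyloph  (last char: 'h')
  sorted[9] = ophoneDPA$xyl  (last char: 'l')
  sorted[10] = phoneDPA$xylo  (last char: 'o')
  sorted[11] = xylophoneDPA$  (last char: '$')
  sorted[12] = ylophoneDPA$x  (last char: 'x')
Last column: APeDnpyohlo$x
Original string S is at sorted index 11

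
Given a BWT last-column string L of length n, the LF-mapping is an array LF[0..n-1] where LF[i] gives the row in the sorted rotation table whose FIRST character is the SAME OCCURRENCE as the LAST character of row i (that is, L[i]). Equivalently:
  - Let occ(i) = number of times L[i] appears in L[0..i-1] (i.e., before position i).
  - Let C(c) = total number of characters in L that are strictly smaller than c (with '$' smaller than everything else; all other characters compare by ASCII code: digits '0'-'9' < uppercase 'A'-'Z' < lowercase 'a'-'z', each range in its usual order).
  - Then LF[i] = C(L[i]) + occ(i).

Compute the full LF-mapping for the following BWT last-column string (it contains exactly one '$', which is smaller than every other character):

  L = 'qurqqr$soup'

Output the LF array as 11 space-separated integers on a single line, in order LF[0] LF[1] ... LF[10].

Answer: 3 9 6 4 5 7 0 8 1 10 2

Derivation:
Char counts: '$':1, 'o':1, 'p':1, 'q':3, 'r':2, 's':1, 'u':2
C (first-col start): C('$')=0, C('o')=1, C('p')=2, C('q')=3, C('r')=6, C('s')=8, C('u')=9
L[0]='q': occ=0, LF[0]=C('q')+0=3+0=3
L[1]='u': occ=0, LF[1]=C('u')+0=9+0=9
L[2]='r': occ=0, LF[2]=C('r')+0=6+0=6
L[3]='q': occ=1, LF[3]=C('q')+1=3+1=4
L[4]='q': occ=2, LF[4]=C('q')+2=3+2=5
L[5]='r': occ=1, LF[5]=C('r')+1=6+1=7
L[6]='$': occ=0, LF[6]=C('$')+0=0+0=0
L[7]='s': occ=0, LF[7]=C('s')+0=8+0=8
L[8]='o': occ=0, LF[8]=C('o')+0=1+0=1
L[9]='u': occ=1, LF[9]=C('u')+1=9+1=10
L[10]='p': occ=0, LF[10]=C('p')+0=2+0=2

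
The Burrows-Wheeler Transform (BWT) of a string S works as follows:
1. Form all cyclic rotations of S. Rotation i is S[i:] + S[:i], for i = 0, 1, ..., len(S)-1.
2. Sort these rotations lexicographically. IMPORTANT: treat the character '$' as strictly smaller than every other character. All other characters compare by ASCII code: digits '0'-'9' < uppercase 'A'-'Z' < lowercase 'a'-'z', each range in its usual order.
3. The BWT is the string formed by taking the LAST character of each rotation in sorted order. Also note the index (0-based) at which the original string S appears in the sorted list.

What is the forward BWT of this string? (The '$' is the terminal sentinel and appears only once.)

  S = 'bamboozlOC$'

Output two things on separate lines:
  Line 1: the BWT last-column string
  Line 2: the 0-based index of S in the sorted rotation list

All 11 rotations (rotation i = S[i:]+S[:i]):
  rot[0] = bamboozlOC$
  rot[1] = amboozlOC$b
  rot[2] = mboozlOC$ba
  rot[3] = boozlOC$bam
  rot[4] = oozlOC$bamb
  rot[5] = ozlOC$bambo
  rot[6] = zlOC$bamboo
  rot[7] = lOC$bambooz
  rot[8] = OC$bamboozl
  rot[9] = C$bamboozlO
  rot[10] = $bamboozlOC
Sorted (with $ < everything):
  sorted[0] = $bamboozlOC  (last char: 'C')
  sorted[1] = C$bamboozlO  (last char: 'O')
  sorted[2] = OC$bamboozl  (last char: 'l')
  sorted[3] = amboozlOC$b  (last char: 'b')
  sorted[4] = bamboozlOC$  (last char: '$')
  sorted[5] = boozlOC$bam  (last char: 'm')
  sorted[6] = lOC$bambooz  (last char: 'z')
  sorted[7] = mboozlOC$ba  (last char: 'a')
  sorted[8] = oozlOC$bamb  (last char: 'b')
  sorted[9] = ozlOC$bambo  (last char: 'o')
  sorted[10] = zlOC$bamboo  (last char: 'o')
Last column: COlb$mzaboo
Original string S is at sorted index 4

Answer: COlb$mzaboo
4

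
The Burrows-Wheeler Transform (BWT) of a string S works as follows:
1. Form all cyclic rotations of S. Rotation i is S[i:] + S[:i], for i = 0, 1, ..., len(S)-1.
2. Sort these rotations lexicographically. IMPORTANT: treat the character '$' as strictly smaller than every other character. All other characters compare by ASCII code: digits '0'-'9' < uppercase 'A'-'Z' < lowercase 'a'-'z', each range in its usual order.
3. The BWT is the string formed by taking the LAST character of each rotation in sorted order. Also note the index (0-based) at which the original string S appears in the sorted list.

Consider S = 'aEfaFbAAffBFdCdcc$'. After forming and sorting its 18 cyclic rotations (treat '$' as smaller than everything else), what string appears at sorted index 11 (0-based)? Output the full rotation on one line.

All 18 rotations (rotation i = S[i:]+S[:i]):
  rot[0] = aEfaFbAAffBFdCdcc$
  rot[1] = EfaFbAAffBFdCdcc$a
  rot[2] = faFbAAffBFdCdcc$aE
  rot[3] = aFbAAffBFdCdcc$aEf
  rot[4] = FbAAffBFdCdcc$aEfa
  rot[5] = bAAffBFdCdcc$aEfaF
  rot[6] = AAffBFdCdcc$aEfaFb
  rot[7] = AffBFdCdcc$aEfaFbA
  rot[8] = ffBFdCdcc$aEfaFbAA
  rot[9] = fBFdCdcc$aEfaFbAAf
  rot[10] = BFdCdcc$aEfaFbAAff
  rot[11] = FdCdcc$aEfaFbAAffB
  rot[12] = dCdcc$aEfaFbAAffBF
  rot[13] = Cdcc$aEfaFbAAffBFd
  rot[14] = dcc$aEfaFbAAffBFdC
  rot[15] = cc$aEfaFbAAffBFdCd
  rot[16] = c$aEfaFbAAffBFdCdc
  rot[17] = $aEfaFbAAffBFdCdcc
Sorted (with $ < everything):
  sorted[0] = $aEfaFbAAffBFdCdcc
  sorted[1] = AAffBFdCdcc$aEfaFb
  sorted[2] = AffBFdCdcc$aEfaFbA
  sorted[3] = BFdCdcc$aEfaFbAAff
  sorted[4] = Cdcc$aEfaFbAAffBFd
  sorted[5] = EfaFbAAffBFdCdcc$a
  sorted[6] = FbAAffBFdCdcc$aEfa
  sorted[7] = FdCdcc$aEfaFbAAffB
  sorted[8] = aEfaFbAAffBFdCdcc$
  sorted[9] = aFbAAffBFdCdcc$aEf
  sorted[10] = bAAffBFdCdcc$aEfaF
  sorted[11] = c$aEfaFbAAffBFdCdc
  sorted[12] = cc$aEfaFbAAffBFdCd
  sorted[13] = dCdcc$aEfaFbAAffBF
  sorted[14] = dcc$aEfaFbAAffBFdC
  sorted[15] = fBFdCdcc$aEfaFbAAf
  sorted[16] = faFbAAffBFdCdcc$aE
  sorted[17] = ffBFdCdcc$aEfaFbAA
sorted[11] = c$aEfaFbAAffBFdCdc

Answer: c$aEfaFbAAffBFdCdc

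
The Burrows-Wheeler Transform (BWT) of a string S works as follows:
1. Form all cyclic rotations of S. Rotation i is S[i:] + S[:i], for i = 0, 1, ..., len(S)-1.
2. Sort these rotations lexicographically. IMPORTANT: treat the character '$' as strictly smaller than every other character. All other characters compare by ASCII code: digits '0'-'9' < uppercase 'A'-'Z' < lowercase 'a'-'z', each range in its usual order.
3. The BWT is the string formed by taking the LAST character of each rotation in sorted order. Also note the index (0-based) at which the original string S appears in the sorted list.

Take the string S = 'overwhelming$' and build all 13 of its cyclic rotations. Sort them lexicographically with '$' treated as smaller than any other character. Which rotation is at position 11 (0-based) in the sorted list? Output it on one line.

All 13 rotations (rotation i = S[i:]+S[:i]):
  rot[0] = overwhelming$
  rot[1] = verwhelming$o
  rot[2] = erwhelming$ov
  rot[3] = rwhelming$ove
  rot[4] = whelming$over
  rot[5] = helming$overw
  rot[6] = elming$overwh
  rot[7] = lming$overwhe
  rot[8] = ming$overwhel
  rot[9] = ing$overwhelm
  rot[10] = ng$overwhelmi
  rot[11] = g$overwhelmin
  rot[12] = $overwhelming
Sorted (with $ < everything):
  sorted[0] = $overwhelming
  sorted[1] = elming$overwh
  sorted[2] = erwhelming$ov
  sorted[3] = g$overwhelmin
  sorted[4] = helming$overw
  sorted[5] = ing$overwhelm
  sorted[6] = lming$overwhe
  sorted[7] = ming$overwhel
  sorted[8] = ng$overwhelmi
  sorted[9] = overwhelming$
  sorted[10] = rwhelming$ove
  sorted[11] = verwhelming$o
  sorted[12] = whelming$over
sorted[11] = verwhelming$o

Answer: verwhelming$o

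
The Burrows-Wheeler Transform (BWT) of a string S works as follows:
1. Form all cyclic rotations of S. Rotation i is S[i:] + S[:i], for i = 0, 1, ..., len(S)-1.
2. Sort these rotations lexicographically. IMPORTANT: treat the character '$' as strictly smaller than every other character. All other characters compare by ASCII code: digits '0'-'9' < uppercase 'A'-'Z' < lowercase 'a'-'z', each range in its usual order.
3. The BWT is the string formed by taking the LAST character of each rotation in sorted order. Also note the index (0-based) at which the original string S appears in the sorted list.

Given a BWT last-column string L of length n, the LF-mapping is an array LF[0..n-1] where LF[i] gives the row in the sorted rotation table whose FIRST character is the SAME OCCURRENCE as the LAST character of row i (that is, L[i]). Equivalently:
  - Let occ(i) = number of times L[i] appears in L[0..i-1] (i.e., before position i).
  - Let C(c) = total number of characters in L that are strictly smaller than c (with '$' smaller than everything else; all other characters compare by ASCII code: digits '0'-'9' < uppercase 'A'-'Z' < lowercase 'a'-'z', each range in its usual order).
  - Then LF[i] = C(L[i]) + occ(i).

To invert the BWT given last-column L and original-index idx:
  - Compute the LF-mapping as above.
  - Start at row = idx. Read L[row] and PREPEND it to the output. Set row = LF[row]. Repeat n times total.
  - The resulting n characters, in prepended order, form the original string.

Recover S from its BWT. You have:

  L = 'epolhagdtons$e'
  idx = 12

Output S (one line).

Answer: spaghetnoodle$

Derivation:
LF mapping: 3 11 9 7 6 1 5 2 13 10 8 12 0 4
Walk LF starting at row 12, prepending L[row]:
  step 1: row=12, L[12]='$', prepend. Next row=LF[12]=0
  step 2: row=0, L[0]='e', prepend. Next row=LF[0]=3
  step 3: row=3, L[3]='l', prepend. Next row=LF[3]=7
  step 4: row=7, L[7]='d', prepend. Next row=LF[7]=2
  step 5: row=2, L[2]='o', prepend. Next row=LF[2]=9
  step 6: row=9, L[9]='o', prepend. Next row=LF[9]=10
  step 7: row=10, L[10]='n', prepend. Next row=LF[10]=8
  step 8: row=8, L[8]='t', prepend. Next row=LF[8]=13
  step 9: row=13, L[13]='e', prepend. Next row=LF[13]=4
  step 10: row=4, L[4]='h', prepend. Next row=LF[4]=6
  step 11: row=6, L[6]='g', prepend. Next row=LF[6]=5
  step 12: row=5, L[5]='a', prepend. Next row=LF[5]=1
  step 13: row=1, L[1]='p', prepend. Next row=LF[1]=11
  step 14: row=11, L[11]='s', prepend. Next row=LF[11]=12
Reversed output: spaghetnoodle$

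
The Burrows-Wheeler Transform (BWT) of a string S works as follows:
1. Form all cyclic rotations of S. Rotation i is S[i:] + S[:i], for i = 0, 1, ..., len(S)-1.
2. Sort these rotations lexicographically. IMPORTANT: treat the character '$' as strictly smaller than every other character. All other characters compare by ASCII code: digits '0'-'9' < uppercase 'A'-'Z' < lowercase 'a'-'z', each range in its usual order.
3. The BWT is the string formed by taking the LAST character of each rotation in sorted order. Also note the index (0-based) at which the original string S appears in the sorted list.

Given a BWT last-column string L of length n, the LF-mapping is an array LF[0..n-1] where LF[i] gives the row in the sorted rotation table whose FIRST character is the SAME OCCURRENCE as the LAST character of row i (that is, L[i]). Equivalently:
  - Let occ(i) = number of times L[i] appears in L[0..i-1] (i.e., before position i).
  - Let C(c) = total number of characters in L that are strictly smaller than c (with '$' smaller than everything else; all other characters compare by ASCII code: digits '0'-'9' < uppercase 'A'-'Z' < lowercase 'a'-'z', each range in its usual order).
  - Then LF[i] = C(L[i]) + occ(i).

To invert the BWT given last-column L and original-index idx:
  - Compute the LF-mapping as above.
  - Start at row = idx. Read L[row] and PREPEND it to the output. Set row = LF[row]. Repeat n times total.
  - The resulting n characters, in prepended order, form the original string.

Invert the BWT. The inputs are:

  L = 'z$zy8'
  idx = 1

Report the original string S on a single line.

Answer: 8zyz$

Derivation:
LF mapping: 3 0 4 2 1
Walk LF starting at row 1, prepending L[row]:
  step 1: row=1, L[1]='$', prepend. Next row=LF[1]=0
  step 2: row=0, L[0]='z', prepend. Next row=LF[0]=3
  step 3: row=3, L[3]='y', prepend. Next row=LF[3]=2
  step 4: row=2, L[2]='z', prepend. Next row=LF[2]=4
  step 5: row=4, L[4]='8', prepend. Next row=LF[4]=1
Reversed output: 8zyz$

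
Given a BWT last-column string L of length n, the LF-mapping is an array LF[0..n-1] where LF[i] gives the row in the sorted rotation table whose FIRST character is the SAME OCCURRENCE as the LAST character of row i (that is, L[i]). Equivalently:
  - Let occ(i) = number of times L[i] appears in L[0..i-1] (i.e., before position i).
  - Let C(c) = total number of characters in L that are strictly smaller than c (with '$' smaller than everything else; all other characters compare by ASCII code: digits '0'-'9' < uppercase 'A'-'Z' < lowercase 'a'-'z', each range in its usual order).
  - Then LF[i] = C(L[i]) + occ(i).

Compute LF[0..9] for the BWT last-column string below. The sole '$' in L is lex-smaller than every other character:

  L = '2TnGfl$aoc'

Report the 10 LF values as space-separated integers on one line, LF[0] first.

Char counts: '$':1, '2':1, 'G':1, 'T':1, 'a':1, 'c':1, 'f':1, 'l':1, 'n':1, 'o':1
C (first-col start): C('$')=0, C('2')=1, C('G')=2, C('T')=3, C('a')=4, C('c')=5, C('f')=6, C('l')=7, C('n')=8, C('o')=9
L[0]='2': occ=0, LF[0]=C('2')+0=1+0=1
L[1]='T': occ=0, LF[1]=C('T')+0=3+0=3
L[2]='n': occ=0, LF[2]=C('n')+0=8+0=8
L[3]='G': occ=0, LF[3]=C('G')+0=2+0=2
L[4]='f': occ=0, LF[4]=C('f')+0=6+0=6
L[5]='l': occ=0, LF[5]=C('l')+0=7+0=7
L[6]='$': occ=0, LF[6]=C('$')+0=0+0=0
L[7]='a': occ=0, LF[7]=C('a')+0=4+0=4
L[8]='o': occ=0, LF[8]=C('o')+0=9+0=9
L[9]='c': occ=0, LF[9]=C('c')+0=5+0=5

Answer: 1 3 8 2 6 7 0 4 9 5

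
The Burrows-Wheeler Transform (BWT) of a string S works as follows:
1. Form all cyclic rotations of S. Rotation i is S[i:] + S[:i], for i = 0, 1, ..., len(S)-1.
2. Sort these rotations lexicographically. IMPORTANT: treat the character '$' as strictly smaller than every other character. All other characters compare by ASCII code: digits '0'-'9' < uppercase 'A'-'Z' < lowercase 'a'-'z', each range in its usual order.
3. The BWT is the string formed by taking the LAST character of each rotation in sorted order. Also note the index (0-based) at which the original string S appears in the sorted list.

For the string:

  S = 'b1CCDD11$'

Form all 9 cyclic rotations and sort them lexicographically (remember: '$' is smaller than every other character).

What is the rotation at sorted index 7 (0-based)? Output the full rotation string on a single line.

All 9 rotations (rotation i = S[i:]+S[:i]):
  rot[0] = b1CCDD11$
  rot[1] = 1CCDD11$b
  rot[2] = CCDD11$b1
  rot[3] = CDD11$b1C
  rot[4] = DD11$b1CC
  rot[5] = D11$b1CCD
  rot[6] = 11$b1CCDD
  rot[7] = 1$b1CCDD1
  rot[8] = $b1CCDD11
Sorted (with $ < everything):
  sorted[0] = $b1CCDD11
  sorted[1] = 1$b1CCDD1
  sorted[2] = 11$b1CCDD
  sorted[3] = 1CCDD11$b
  sorted[4] = CCDD11$b1
  sorted[5] = CDD11$b1C
  sorted[6] = D11$b1CCD
  sorted[7] = DD11$b1CC
  sorted[8] = b1CCDD11$
sorted[7] = DD11$b1CC

Answer: DD11$b1CC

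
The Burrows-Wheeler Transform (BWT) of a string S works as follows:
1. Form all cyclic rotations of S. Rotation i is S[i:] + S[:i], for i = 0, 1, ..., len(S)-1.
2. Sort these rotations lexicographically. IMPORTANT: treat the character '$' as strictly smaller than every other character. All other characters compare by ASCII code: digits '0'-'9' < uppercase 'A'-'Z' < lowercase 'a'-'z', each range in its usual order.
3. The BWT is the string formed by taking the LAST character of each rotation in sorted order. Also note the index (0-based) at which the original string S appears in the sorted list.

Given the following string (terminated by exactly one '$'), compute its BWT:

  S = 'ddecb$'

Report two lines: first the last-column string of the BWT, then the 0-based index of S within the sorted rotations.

All 6 rotations (rotation i = S[i:]+S[:i]):
  rot[0] = ddecb$
  rot[1] = decb$d
  rot[2] = ecb$dd
  rot[3] = cb$dde
  rot[4] = b$ddec
  rot[5] = $ddecb
Sorted (with $ < everything):
  sorted[0] = $ddecb  (last char: 'b')
  sorted[1] = b$ddec  (last char: 'c')
  sorted[2] = cb$dde  (last char: 'e')
  sorted[3] = ddecb$  (last char: '$')
  sorted[4] = decb$d  (last char: 'd')
  sorted[5] = ecb$dd  (last char: 'd')
Last column: bce$dd
Original string S is at sorted index 3

Answer: bce$dd
3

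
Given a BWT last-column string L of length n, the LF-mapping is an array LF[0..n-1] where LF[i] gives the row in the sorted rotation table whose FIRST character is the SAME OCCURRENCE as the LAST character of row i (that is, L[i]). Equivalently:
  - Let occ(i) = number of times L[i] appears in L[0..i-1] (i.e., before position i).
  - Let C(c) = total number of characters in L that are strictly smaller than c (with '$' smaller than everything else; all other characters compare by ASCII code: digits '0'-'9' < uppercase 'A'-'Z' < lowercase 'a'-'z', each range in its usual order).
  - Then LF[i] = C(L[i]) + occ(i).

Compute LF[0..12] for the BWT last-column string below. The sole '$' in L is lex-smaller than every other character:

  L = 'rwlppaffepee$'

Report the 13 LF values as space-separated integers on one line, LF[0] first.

Char counts: '$':1, 'a':1, 'e':3, 'f':2, 'l':1, 'p':3, 'r':1, 'w':1
C (first-col start): C('$')=0, C('a')=1, C('e')=2, C('f')=5, C('l')=7, C('p')=8, C('r')=11, C('w')=12
L[0]='r': occ=0, LF[0]=C('r')+0=11+0=11
L[1]='w': occ=0, LF[1]=C('w')+0=12+0=12
L[2]='l': occ=0, LF[2]=C('l')+0=7+0=7
L[3]='p': occ=0, LF[3]=C('p')+0=8+0=8
L[4]='p': occ=1, LF[4]=C('p')+1=8+1=9
L[5]='a': occ=0, LF[5]=C('a')+0=1+0=1
L[6]='f': occ=0, LF[6]=C('f')+0=5+0=5
L[7]='f': occ=1, LF[7]=C('f')+1=5+1=6
L[8]='e': occ=0, LF[8]=C('e')+0=2+0=2
L[9]='p': occ=2, LF[9]=C('p')+2=8+2=10
L[10]='e': occ=1, LF[10]=C('e')+1=2+1=3
L[11]='e': occ=2, LF[11]=C('e')+2=2+2=4
L[12]='$': occ=0, LF[12]=C('$')+0=0+0=0

Answer: 11 12 7 8 9 1 5 6 2 10 3 4 0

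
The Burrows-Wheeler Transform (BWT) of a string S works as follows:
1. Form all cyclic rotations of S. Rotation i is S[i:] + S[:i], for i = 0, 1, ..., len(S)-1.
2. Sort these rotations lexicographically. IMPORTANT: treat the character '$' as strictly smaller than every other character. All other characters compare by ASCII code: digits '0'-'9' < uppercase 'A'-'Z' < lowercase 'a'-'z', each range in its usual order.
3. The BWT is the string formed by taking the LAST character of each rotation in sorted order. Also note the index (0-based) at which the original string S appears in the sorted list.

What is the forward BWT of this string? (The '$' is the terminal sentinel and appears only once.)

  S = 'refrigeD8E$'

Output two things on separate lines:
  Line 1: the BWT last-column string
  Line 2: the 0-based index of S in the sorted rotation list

Answer: EDe8greir$f
9

Derivation:
All 11 rotations (rotation i = S[i:]+S[:i]):
  rot[0] = refrigeD8E$
  rot[1] = efrigeD8E$r
  rot[2] = frigeD8E$re
  rot[3] = rigeD8E$ref
  rot[4] = igeD8E$refr
  rot[5] = geD8E$refri
  rot[6] = eD8E$refrig
  rot[7] = D8E$refrige
  rot[8] = 8E$refrigeD
  rot[9] = E$refrigeD8
  rot[10] = $refrigeD8E
Sorted (with $ < everything):
  sorted[0] = $refrigeD8E  (last char: 'E')
  sorted[1] = 8E$refrigeD  (last char: 'D')
  sorted[2] = D8E$refrige  (last char: 'e')
  sorted[3] = E$refrigeD8  (last char: '8')
  sorted[4] = eD8E$refrig  (last char: 'g')
  sorted[5] = efrigeD8E$r  (last char: 'r')
  sorted[6] = frigeD8E$re  (last char: 'e')
  sorted[7] = geD8E$refri  (last char: 'i')
  sorted[8] = igeD8E$refr  (last char: 'r')
  sorted[9] = refrigeD8E$  (last char: '$')
  sorted[10] = rigeD8E$ref  (last char: 'f')
Last column: EDe8greir$f
Original string S is at sorted index 9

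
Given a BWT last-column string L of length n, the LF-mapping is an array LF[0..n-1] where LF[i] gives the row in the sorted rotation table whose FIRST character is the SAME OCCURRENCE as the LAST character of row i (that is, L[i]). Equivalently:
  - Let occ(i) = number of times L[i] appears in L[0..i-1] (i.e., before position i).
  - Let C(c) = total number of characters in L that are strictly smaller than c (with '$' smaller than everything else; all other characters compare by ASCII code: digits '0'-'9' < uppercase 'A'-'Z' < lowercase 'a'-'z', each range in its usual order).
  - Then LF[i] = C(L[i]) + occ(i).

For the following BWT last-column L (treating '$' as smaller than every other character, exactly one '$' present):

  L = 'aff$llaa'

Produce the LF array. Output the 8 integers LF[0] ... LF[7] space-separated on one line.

Char counts: '$':1, 'a':3, 'f':2, 'l':2
C (first-col start): C('$')=0, C('a')=1, C('f')=4, C('l')=6
L[0]='a': occ=0, LF[0]=C('a')+0=1+0=1
L[1]='f': occ=0, LF[1]=C('f')+0=4+0=4
L[2]='f': occ=1, LF[2]=C('f')+1=4+1=5
L[3]='$': occ=0, LF[3]=C('$')+0=0+0=0
L[4]='l': occ=0, LF[4]=C('l')+0=6+0=6
L[5]='l': occ=1, LF[5]=C('l')+1=6+1=7
L[6]='a': occ=1, LF[6]=C('a')+1=1+1=2
L[7]='a': occ=2, LF[7]=C('a')+2=1+2=3

Answer: 1 4 5 0 6 7 2 3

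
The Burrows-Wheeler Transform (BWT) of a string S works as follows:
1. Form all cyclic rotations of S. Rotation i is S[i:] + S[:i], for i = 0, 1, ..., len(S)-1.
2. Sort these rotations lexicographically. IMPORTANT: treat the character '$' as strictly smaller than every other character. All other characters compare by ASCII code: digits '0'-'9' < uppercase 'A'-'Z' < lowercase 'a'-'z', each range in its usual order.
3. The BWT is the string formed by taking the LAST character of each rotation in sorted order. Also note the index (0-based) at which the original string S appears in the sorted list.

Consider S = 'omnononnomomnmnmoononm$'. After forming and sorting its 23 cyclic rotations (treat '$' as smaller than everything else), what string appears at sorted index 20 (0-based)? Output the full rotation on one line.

Answer: ononm$omnononnomomnmnmo

Derivation:
All 23 rotations (rotation i = S[i:]+S[:i]):
  rot[0] = omnononnomomnmnmoononm$
  rot[1] = mnononnomomnmnmoononm$o
  rot[2] = nononnomomnmnmoononm$om
  rot[3] = ononnomomnmnmoononm$omn
  rot[4] = nonnomomnmnmoononm$omno
  rot[5] = onnomomnmnmoononm$omnon
  rot[6] = nnomomnmnmoononm$omnono
  rot[7] = nomomnmnmoononm$omnonon
  rot[8] = omomnmnmoononm$omnononn
  rot[9] = momnmnmoononm$omnononno
  rot[10] = omnmnmoononm$omnononnom
  rot[11] = mnmnmoononm$omnononnomo
  rot[12] = nmnmoononm$omnononnomom
  rot[13] = mnmoononm$omnononnomomn
  rot[14] = nmoononm$omnononnomomnm
  rot[15] = moononm$omnononnomomnmn
  rot[16] = oononm$omnononnomomnmnm
  rot[17] = ononm$omnononnomomnmnmo
  rot[18] = nonm$omnononnomomnmnmoo
  rot[19] = onm$omnononnomomnmnmoon
  rot[20] = nm$omnononnomomnmnmoono
  rot[21] = m$omnononnomomnmnmoonon
  rot[22] = $omnononnomomnmnmoononm
Sorted (with $ < everything):
  sorted[0] = $omnononnomomnmnmoononm
  sorted[1] = m$omnononnomomnmnmoonon
  sorted[2] = mnmnmoononm$omnononnomo
  sorted[3] = mnmoononm$omnononnomomn
  sorted[4] = mnononnomomnmnmoononm$o
  sorted[5] = momnmnmoononm$omnononno
  sorted[6] = moononm$omnononnomomnmn
  sorted[7] = nm$omnononnomomnmnmoono
  sorted[8] = nmnmoononm$omnononnomom
  sorted[9] = nmoononm$omnononnomomnm
  sorted[10] = nnomomnmnmoononm$omnono
  sorted[11] = nomomnmnmoononm$omnonon
  sorted[12] = nonm$omnononnomomnmnmoo
  sorted[13] = nonnomomnmnmoononm$omno
  sorted[14] = nononnomomnmnmoononm$om
  sorted[15] = omnmnmoononm$omnononnom
  sorted[16] = omnononnomomnmnmoononm$
  sorted[17] = omomnmnmoononm$omnononn
  sorted[18] = onm$omnononnomomnmnmoon
  sorted[19] = onnomomnmnmoononm$omnon
  sorted[20] = ononm$omnononnomomnmnmo
  sorted[21] = ononnomomnmnmoononm$omn
  sorted[22] = oononm$omnononnomomnmnm
sorted[20] = ononm$omnononnomomnmnmo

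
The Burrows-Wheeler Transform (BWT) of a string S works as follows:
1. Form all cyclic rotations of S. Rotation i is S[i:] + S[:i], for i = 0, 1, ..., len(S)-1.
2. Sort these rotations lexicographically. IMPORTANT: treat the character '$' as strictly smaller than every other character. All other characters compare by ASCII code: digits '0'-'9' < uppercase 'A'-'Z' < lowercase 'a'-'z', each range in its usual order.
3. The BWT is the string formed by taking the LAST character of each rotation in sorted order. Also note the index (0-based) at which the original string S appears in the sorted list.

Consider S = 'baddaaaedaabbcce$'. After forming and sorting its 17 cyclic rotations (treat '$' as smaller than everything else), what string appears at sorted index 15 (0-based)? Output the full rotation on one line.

Answer: e$baddaaaedaabbcc

Derivation:
All 17 rotations (rotation i = S[i:]+S[:i]):
  rot[0] = baddaaaedaabbcce$
  rot[1] = addaaaedaabbcce$b
  rot[2] = ddaaaedaabbcce$ba
  rot[3] = daaaedaabbcce$bad
  rot[4] = aaaedaabbcce$badd
  rot[5] = aaedaabbcce$badda
  rot[6] = aedaabbcce$baddaa
  rot[7] = edaabbcce$baddaaa
  rot[8] = daabbcce$baddaaae
  rot[9] = aabbcce$baddaaaed
  rot[10] = abbcce$baddaaaeda
  rot[11] = bbcce$baddaaaedaa
  rot[12] = bcce$baddaaaedaab
  rot[13] = cce$baddaaaedaabb
  rot[14] = ce$baddaaaedaabbc
  rot[15] = e$baddaaaedaabbcc
  rot[16] = $baddaaaedaabbcce
Sorted (with $ < everything):
  sorted[0] = $baddaaaedaabbcce
  sorted[1] = aaaedaabbcce$badd
  sorted[2] = aabbcce$baddaaaed
  sorted[3] = aaedaabbcce$badda
  sorted[4] = abbcce$baddaaaeda
  sorted[5] = addaaaedaabbcce$b
  sorted[6] = aedaabbcce$baddaa
  sorted[7] = baddaaaedaabbcce$
  sorted[8] = bbcce$baddaaaedaa
  sorted[9] = bcce$baddaaaedaab
  sorted[10] = cce$baddaaaedaabb
  sorted[11] = ce$baddaaaedaabbc
  sorted[12] = daaaedaabbcce$bad
  sorted[13] = daabbcce$baddaaae
  sorted[14] = ddaaaedaabbcce$ba
  sorted[15] = e$baddaaaedaabbcc
  sorted[16] = edaabbcce$baddaaa
sorted[15] = e$baddaaaedaabbcc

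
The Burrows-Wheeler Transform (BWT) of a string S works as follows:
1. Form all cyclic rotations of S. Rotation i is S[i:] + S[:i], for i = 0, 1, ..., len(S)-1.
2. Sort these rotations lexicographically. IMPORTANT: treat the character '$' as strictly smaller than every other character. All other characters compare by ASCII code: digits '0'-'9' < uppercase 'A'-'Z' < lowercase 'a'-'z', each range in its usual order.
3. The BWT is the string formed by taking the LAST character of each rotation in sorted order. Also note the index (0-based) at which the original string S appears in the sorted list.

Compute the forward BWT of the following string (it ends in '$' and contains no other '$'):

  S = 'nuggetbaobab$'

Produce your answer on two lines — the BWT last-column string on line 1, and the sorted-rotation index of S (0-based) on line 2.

All 13 rotations (rotation i = S[i:]+S[:i]):
  rot[0] = nuggetbaobab$
  rot[1] = uggetbaobab$n
  rot[2] = ggetbaobab$nu
  rot[3] = getbaobab$nug
  rot[4] = etbaobab$nugg
  rot[5] = tbaobab$nugge
  rot[6] = baobab$nugget
  rot[7] = aobab$nuggetb
  rot[8] = obab$nuggetba
  rot[9] = bab$nuggetbao
  rot[10] = ab$nuggetbaob
  rot[11] = b$nuggetbaoba
  rot[12] = $nuggetbaobab
Sorted (with $ < everything):
  sorted[0] = $nuggetbaobab  (last char: 'b')
  sorted[1] = ab$nuggetbaob  (last char: 'b')
  sorted[2] = aobab$nuggetb  (last char: 'b')
  sorted[3] = b$nuggetbaoba  (last char: 'a')
  sorted[4] = bab$nuggetbao  (last char: 'o')
  sorted[5] = baobab$nugget  (last char: 't')
  sorted[6] = etbaobab$nugg  (last char: 'g')
  sorted[7] = getbaobab$nug  (last char: 'g')
  sorted[8] = ggetbaobab$nu  (last char: 'u')
  sorted[9] = nuggetbaobab$  (last char: '$')
  sorted[10] = obab$nuggetba  (last char: 'a')
  sorted[11] = tbaobab$nugge  (last char: 'e')
  sorted[12] = uggetbaobab$n  (last char: 'n')
Last column: bbbaotggu$aen
Original string S is at sorted index 9

Answer: bbbaotggu$aen
9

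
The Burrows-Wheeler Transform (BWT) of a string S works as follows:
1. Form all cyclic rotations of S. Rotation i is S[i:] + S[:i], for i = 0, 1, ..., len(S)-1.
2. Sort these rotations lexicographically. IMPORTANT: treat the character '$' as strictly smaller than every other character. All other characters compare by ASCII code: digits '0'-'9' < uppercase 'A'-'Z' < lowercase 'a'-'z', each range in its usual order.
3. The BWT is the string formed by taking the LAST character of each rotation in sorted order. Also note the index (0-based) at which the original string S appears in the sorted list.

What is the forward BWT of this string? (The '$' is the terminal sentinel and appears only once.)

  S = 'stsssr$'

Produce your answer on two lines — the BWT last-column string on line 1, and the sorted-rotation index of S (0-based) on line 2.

All 7 rotations (rotation i = S[i:]+S[:i]):
  rot[0] = stsssr$
  rot[1] = tsssr$s
  rot[2] = sssr$st
  rot[3] = ssr$sts
  rot[4] = sr$stss
  rot[5] = r$stsss
  rot[6] = $stsssr
Sorted (with $ < everything):
  sorted[0] = $stsssr  (last char: 'r')
  sorted[1] = r$stsss  (last char: 's')
  sorted[2] = sr$stss  (last char: 's')
  sorted[3] = ssr$sts  (last char: 's')
  sorted[4] = sssr$st  (last char: 't')
  sorted[5] = stsssr$  (last char: '$')
  sorted[6] = tsssr$s  (last char: 's')
Last column: rssst$s
Original string S is at sorted index 5

Answer: rssst$s
5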